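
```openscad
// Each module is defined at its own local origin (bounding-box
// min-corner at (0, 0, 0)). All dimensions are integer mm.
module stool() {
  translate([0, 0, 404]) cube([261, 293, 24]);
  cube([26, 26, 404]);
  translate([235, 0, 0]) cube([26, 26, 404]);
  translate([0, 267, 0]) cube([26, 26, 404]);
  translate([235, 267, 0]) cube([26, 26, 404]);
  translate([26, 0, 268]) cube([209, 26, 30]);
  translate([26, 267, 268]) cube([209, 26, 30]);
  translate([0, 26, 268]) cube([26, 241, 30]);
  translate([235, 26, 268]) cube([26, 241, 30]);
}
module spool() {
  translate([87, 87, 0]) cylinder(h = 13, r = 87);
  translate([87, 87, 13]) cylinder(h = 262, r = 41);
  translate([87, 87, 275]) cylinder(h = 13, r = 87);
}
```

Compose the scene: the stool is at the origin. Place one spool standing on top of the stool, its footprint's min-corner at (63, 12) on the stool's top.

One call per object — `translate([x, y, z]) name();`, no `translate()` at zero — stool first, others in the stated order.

stool();
translate([63, 12, 428]) spool();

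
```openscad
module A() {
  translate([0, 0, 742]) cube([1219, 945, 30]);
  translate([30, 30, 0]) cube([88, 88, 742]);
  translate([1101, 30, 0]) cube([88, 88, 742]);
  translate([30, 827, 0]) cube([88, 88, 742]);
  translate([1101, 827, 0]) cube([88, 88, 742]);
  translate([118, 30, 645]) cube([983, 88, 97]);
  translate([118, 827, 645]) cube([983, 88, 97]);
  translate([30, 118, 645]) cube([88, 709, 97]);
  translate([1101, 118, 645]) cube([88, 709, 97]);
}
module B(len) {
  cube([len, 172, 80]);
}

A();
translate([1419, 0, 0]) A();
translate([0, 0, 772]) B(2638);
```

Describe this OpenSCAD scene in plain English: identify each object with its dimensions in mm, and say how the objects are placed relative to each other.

A is a table with a 1219×945 mm rectangular top, 30 mm thick, top surface at z = 772 mm, supported by four 88×88 mm square legs, each inset 30 mm from the nearest pair of top edges, running from the floor. Four apron rails, 88 mm thick and 97 mm tall, run between adjacent legs with their top edges flush with the underside of the top and their outer faces flush with the legs' outer faces.

B is a rectangular beam 2638 mm long (x), 172 mm deep (y), 80 mm thick (z).

The beam spans the tops of two tables placed 200 mm apart, resting at z = 772 mm.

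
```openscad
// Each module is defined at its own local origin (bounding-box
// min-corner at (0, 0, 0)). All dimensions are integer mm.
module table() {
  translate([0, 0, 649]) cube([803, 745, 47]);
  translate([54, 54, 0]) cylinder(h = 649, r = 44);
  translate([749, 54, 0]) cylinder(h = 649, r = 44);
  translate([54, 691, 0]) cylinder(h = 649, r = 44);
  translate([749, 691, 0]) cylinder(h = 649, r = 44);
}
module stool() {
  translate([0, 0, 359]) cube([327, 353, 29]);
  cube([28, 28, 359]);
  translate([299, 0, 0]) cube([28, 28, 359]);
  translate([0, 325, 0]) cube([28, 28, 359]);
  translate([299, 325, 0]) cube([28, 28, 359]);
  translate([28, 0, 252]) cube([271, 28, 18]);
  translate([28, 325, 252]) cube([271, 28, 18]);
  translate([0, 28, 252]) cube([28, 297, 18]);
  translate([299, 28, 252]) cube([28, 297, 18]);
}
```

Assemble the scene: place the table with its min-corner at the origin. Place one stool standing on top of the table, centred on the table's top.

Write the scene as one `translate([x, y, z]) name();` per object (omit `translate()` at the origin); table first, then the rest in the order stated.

table();
translate([238, 196, 696]) stool();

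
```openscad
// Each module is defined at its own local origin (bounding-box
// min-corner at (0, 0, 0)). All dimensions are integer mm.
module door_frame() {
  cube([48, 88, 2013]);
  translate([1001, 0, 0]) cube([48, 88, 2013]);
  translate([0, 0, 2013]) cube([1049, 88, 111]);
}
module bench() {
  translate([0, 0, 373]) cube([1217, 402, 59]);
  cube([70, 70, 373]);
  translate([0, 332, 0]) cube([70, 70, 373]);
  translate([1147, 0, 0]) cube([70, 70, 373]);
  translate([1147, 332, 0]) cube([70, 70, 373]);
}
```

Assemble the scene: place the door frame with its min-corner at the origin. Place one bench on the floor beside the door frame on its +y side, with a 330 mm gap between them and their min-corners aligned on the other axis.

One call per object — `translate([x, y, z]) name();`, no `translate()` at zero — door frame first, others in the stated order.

door_frame();
translate([0, 418, 0]) bench();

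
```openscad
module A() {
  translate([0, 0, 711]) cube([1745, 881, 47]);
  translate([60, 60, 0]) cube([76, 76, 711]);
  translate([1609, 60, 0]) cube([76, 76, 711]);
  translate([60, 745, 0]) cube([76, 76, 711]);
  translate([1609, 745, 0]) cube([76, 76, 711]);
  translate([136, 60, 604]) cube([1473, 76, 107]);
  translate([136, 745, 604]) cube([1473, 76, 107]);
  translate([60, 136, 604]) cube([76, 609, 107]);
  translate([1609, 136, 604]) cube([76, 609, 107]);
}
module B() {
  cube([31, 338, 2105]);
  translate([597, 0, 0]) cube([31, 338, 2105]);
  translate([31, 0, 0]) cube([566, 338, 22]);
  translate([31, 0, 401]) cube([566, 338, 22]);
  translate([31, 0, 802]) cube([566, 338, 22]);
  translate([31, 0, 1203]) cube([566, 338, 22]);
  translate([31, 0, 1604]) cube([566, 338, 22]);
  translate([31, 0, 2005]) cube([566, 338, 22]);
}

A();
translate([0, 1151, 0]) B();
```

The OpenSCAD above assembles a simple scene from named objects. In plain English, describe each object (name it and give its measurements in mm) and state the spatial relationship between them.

A is a table with a 1745×881 mm rectangular top, 47 mm thick, top surface at z = 758 mm, supported by four 76×76 mm square legs, each inset 60 mm from the nearest pair of top edges, running from the floor. Four apron rails, 76 mm thick and 107 mm tall, run between adjacent legs with their top edges flush with the underside of the top and their outer faces flush with the legs' outer faces.

B is a bookshelf 628 mm wide overall, 338 mm deep and 2105 mm tall. The two sides are 31 mm thick vertical panels. 6 horizontal shelves of 22 mm thickness span between the inner faces of the sides; the lowest shelf sits on the floor and shelves are stacked with a clear vertical gap of 379 mm between each pair.

The bookshelf is on the floor beside the table on its +y side.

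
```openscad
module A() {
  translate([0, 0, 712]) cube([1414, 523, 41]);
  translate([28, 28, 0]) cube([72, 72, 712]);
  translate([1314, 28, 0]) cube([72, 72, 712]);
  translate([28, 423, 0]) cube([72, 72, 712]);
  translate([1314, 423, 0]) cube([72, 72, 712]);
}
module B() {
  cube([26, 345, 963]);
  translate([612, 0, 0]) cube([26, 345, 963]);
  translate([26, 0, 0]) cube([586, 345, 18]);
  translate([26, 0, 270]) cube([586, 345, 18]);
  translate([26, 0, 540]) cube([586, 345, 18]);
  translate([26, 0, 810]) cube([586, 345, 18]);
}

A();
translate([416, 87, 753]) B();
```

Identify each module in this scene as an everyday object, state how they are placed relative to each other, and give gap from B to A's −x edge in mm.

A is a table. B is a bookshelf. The bookshelf is on top of the table. The gap from the bookshelf to the table's −x edge is 416 mm.

The bookshelf's min-x is at 416; the table's min-x is 0; gap = 416 mm.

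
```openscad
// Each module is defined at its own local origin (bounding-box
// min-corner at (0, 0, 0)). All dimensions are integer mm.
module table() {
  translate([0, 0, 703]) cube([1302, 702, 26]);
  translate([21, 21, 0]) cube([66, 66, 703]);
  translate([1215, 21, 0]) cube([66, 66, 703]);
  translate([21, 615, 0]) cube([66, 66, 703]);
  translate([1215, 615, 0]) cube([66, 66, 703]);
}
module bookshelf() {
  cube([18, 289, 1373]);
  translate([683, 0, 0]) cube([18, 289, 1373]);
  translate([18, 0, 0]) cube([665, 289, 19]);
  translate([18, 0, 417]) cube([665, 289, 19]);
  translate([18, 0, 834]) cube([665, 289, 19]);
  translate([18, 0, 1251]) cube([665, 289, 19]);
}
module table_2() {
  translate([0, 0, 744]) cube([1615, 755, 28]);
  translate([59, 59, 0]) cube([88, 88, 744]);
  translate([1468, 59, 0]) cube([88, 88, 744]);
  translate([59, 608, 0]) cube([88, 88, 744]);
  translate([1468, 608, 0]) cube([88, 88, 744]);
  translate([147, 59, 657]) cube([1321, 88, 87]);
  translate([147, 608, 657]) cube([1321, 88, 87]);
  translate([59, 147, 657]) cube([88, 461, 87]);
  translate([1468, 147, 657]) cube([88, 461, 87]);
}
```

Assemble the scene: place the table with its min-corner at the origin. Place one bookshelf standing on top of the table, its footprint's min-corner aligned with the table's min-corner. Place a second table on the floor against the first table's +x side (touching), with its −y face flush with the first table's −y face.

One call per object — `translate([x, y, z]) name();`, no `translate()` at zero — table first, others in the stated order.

table();
translate([0, 0, 729]) bookshelf();
translate([1302, 0, 0]) table_2();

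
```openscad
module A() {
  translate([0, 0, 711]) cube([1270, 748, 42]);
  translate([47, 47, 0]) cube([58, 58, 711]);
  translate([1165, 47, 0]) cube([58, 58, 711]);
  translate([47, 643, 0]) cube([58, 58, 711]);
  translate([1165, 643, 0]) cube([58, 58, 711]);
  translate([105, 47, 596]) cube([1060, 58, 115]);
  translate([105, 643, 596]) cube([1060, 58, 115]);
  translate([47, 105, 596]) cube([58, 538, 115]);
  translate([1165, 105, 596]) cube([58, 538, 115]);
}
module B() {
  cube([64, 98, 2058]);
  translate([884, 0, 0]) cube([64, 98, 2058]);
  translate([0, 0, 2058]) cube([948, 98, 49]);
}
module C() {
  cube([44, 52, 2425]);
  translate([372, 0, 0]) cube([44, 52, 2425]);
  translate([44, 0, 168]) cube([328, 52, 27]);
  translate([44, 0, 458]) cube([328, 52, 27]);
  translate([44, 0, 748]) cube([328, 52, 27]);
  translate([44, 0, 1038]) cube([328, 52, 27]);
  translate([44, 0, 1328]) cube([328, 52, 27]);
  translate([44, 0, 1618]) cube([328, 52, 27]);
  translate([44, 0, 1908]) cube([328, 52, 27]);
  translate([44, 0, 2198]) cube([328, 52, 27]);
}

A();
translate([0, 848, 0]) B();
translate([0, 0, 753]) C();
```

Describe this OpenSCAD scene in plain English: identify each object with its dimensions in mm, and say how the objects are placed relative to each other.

A is a rectangular dining table. The top is 1270×748×42 mm with its upper surface at z = 753 mm. It stands on four 58×58 mm square legs, each inset 47 mm from the nearest pair of top edges, running from the floor to the underside of the top. Four apron rails, 58 mm thick and 115 mm tall, run between adjacent legs with their top edges flush with the underside of the top and their outer faces flush with the legs' outer faces.

B is a rectangular door frame: two vertical jambs of 64×98 mm section, 2058 mm tall, with a clear opening 820 mm wide between their inner faces. A header 49 mm tall and 98 mm deep lies on top of the jambs and spans the full outside width.

C is a straight ladder. Two 44×52 mm vertical rails, 2425 mm tall, stand 416 mm apart (outside-to-outside) with their front faces coplanar on the −y side. 8 rungs, each 52 mm deep and 27 mm tall, span between the inner faces of the rails, front faces flush with the rails. The lowest rung's underside is at z = 168 mm and rungs are spaced 290 mm apart (underside to underside).

The door frame is on the floor beside the table on its +y side. The ladder is on top of the table.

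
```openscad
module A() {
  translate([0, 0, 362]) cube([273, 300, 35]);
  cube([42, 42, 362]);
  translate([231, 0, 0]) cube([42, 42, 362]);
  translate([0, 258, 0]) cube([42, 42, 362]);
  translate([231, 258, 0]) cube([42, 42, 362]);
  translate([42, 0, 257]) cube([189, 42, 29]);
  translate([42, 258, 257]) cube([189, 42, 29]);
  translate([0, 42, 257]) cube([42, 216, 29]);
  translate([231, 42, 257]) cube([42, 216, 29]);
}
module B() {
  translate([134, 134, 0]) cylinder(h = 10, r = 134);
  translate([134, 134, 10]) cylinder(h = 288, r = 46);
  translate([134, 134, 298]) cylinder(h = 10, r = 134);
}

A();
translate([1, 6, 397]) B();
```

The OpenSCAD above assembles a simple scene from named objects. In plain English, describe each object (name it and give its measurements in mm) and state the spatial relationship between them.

A is a four-legged stool. The seat is 273×300 mm, 35 mm thick, top at z = 397 mm. It stands on four square legs, each 42×42 mm in cross-section, from z = 0 to the seat underside, each flush with a corner of the seat. Four stretchers, 42 mm wide and 29 mm tall, connect adjacent legs with their undersides at z = 257 mm, each running between the inner faces of the legs it joins and aligned with the legs' outer faces on the other axis.

B is a spool: two coaxial disc flanges of radius 134 mm and thickness 10 mm, joined by a core cylinder of radius 46 mm and height 288 mm. The lower flange rests on z = 0 and the three cylinders share a vertical axis.

The spool is on top of the stool.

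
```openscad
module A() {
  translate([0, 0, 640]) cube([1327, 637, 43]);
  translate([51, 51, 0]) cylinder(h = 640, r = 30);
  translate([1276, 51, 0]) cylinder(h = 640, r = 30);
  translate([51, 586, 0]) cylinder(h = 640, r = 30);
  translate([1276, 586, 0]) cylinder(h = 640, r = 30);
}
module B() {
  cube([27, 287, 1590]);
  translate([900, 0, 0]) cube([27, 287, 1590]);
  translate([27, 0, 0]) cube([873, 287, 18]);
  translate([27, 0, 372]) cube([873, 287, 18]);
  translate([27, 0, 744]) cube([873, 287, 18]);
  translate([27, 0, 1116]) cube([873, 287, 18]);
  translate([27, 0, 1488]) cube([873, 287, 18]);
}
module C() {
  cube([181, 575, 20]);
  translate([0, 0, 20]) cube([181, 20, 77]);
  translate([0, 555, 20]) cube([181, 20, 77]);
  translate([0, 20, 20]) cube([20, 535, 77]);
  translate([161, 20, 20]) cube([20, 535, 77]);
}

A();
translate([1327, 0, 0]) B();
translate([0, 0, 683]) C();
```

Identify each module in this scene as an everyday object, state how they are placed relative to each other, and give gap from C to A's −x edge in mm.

A is a table. B is a bookshelf. C is an open box. The bookshelf is against the table's +x side, with their −y faces flush. The open box is on top of the table. The gap from the open box to the table's −x edge is 0 mm.

The open box's min-x is at 0; the table's min-x is 0; gap = 0 mm.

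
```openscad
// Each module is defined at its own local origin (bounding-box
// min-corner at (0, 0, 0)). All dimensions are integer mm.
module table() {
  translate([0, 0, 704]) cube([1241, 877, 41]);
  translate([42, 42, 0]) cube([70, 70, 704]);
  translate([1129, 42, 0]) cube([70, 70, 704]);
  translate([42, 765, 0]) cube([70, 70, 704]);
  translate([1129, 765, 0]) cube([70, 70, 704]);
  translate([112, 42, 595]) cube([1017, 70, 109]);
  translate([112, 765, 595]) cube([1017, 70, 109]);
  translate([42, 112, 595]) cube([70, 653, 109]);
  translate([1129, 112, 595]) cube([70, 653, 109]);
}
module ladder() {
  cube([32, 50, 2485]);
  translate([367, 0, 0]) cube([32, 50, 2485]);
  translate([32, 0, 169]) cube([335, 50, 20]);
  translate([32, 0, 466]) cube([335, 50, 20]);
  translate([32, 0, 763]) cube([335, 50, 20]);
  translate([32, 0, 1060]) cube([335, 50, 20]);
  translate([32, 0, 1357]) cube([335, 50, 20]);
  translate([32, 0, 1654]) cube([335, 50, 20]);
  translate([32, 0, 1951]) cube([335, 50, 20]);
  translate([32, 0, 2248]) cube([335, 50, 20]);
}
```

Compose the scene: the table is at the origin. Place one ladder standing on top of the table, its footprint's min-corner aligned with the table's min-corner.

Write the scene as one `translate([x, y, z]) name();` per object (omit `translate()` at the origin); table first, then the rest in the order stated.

table();
translate([0, 0, 745]) ladder();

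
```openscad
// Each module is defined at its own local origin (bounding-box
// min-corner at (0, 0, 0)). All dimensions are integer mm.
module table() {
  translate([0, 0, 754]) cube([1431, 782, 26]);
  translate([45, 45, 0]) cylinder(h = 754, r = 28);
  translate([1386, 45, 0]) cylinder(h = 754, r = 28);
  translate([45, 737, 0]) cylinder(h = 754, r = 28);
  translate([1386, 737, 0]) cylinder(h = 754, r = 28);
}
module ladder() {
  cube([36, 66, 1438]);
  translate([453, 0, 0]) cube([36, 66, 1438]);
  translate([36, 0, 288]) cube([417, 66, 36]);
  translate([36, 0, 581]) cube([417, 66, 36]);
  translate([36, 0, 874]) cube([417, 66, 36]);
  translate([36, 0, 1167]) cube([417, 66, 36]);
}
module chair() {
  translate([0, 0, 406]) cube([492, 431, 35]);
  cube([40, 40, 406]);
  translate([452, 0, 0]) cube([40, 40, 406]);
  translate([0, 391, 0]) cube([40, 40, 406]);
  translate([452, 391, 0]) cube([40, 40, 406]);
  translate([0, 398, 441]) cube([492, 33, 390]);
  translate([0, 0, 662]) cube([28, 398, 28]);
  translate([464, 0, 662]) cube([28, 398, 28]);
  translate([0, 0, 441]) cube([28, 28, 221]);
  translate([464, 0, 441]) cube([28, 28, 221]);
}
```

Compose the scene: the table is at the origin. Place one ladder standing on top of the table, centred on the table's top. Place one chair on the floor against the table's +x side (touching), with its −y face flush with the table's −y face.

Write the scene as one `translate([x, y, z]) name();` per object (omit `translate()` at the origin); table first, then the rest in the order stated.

table();
translate([471, 358, 780]) ladder();
translate([1431, 0, 0]) chair();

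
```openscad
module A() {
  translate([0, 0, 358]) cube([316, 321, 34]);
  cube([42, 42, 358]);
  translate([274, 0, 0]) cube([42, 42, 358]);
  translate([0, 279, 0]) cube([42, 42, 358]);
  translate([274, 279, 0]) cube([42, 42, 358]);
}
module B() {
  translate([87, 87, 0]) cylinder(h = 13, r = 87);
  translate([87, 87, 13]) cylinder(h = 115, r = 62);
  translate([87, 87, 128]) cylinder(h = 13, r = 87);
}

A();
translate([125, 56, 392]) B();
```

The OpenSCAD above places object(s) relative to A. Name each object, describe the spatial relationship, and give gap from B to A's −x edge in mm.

The spool's min-x is at 125; the stool's min-x is 0; gap = 125 mm.

A is a stool. B is a spool. The spool is on top of the stool. The gap from the spool to the stool's −x edge is 125 mm.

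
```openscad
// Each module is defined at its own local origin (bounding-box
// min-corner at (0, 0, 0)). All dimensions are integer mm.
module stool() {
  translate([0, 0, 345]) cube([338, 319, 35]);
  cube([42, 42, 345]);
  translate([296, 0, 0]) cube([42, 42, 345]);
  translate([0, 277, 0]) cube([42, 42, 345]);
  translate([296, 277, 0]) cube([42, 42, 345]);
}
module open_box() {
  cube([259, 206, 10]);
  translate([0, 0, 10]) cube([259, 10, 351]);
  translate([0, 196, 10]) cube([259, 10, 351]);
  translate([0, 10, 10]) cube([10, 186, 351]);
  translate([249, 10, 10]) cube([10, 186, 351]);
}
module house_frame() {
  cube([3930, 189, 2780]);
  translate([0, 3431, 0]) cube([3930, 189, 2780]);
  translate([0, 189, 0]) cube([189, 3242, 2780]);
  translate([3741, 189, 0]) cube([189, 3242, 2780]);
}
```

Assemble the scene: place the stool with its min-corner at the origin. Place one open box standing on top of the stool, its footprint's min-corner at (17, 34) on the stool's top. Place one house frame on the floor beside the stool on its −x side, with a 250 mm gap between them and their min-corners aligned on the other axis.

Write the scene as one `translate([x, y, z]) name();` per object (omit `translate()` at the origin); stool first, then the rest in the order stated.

stool();
translate([17, 34, 380]) open_box();
translate([-4180, 0, 0]) house_frame();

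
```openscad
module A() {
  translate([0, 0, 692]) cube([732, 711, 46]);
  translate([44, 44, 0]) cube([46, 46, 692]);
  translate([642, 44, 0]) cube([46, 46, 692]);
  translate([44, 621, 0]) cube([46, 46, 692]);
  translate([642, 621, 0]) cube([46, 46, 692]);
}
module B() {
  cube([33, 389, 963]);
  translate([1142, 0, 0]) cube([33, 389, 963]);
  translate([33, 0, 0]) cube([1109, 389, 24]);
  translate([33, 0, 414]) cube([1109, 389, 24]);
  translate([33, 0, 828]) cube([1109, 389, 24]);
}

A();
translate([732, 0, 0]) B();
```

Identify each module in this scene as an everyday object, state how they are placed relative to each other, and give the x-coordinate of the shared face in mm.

A is a table. B is a bookshelf. The bookshelf is against the table's +x side, with their −y faces flush. The x-coordinate of the shared face is 732 mm.

The table's +x face and the bookshelf's −x face are both at x = 732 mm.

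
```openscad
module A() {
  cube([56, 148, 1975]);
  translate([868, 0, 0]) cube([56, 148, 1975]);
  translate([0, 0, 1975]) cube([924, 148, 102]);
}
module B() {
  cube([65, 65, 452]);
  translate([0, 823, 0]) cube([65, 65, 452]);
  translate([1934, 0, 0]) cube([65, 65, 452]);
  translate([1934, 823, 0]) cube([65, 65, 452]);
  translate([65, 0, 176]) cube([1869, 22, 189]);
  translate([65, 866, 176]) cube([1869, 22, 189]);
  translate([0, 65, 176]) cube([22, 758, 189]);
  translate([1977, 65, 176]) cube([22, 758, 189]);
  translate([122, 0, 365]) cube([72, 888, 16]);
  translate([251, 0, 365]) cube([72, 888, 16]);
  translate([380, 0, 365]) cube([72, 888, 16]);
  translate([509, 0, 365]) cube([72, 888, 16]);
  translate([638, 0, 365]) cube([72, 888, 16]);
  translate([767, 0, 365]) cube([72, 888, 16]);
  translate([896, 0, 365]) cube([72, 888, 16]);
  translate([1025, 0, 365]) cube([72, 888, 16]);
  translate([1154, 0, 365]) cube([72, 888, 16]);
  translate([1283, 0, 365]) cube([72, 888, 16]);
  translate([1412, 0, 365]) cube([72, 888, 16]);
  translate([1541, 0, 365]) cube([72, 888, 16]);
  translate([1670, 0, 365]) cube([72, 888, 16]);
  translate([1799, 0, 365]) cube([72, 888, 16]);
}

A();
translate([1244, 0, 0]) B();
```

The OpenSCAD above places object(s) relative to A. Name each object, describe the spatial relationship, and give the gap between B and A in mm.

The bed frame's nearest face is 320 mm from the door frame's +x face.

A is a door frame. B is a bed frame. The bed frame is on the floor beside the door frame on its +x side. The gap between the bed frame and the door frame is 320 mm.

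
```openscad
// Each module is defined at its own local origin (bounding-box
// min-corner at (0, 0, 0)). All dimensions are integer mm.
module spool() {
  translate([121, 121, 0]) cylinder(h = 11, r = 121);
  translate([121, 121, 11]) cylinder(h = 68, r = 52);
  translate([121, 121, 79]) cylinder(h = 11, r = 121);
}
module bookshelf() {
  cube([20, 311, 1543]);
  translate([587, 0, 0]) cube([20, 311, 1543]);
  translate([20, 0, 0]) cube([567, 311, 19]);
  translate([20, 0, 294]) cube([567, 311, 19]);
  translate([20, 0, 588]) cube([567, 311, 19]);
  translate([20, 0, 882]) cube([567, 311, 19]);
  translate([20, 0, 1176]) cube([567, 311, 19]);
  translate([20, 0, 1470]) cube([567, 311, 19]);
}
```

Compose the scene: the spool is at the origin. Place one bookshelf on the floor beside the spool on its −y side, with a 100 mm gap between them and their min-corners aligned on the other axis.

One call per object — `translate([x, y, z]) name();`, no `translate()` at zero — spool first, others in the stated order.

spool();
translate([0, -411, 0]) bookshelf();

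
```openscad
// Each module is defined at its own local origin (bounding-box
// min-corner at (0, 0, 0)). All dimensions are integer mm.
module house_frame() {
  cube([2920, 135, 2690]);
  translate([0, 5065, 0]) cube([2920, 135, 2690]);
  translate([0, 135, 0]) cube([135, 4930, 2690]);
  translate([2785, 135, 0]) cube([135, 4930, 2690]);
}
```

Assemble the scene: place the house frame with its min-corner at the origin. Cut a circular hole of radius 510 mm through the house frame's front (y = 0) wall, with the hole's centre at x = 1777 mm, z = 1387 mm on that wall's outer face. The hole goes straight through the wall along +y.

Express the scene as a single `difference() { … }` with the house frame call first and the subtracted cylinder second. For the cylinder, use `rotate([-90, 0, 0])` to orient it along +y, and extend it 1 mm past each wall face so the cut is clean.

difference() {
  house_frame();
  translate([1777, -1, 1387]) rotate([-90, 0, 0]) cylinder(h = 137, r = 510);
}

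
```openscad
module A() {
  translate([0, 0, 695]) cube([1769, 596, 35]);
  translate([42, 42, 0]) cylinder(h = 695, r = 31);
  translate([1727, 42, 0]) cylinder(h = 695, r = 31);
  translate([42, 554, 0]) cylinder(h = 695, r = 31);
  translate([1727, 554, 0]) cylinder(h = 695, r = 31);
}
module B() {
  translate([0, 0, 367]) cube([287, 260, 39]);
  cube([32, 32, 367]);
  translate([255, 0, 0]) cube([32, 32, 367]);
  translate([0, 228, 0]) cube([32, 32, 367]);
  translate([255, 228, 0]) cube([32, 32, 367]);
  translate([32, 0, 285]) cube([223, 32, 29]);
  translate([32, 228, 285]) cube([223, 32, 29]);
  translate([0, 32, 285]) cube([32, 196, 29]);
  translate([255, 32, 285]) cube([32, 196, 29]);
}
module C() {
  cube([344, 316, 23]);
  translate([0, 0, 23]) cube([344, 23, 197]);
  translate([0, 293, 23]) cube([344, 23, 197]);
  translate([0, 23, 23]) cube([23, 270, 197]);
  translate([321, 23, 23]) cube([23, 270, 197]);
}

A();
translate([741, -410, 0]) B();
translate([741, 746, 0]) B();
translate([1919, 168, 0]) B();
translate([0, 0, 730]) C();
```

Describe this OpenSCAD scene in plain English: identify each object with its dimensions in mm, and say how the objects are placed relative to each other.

A is a table: top 1769 mm (x) × 596 mm (y), 35 mm thick, upper face at z = 730 mm, on four round legs of 62 mm diameter, each leg's bounding box inset 11 mm from the nearest pair of top edges, running from z = 0 to the bottom of the top.

B is a four-legged stool. The seat is 287×260 mm, 39 mm thick, top at z = 406 mm. It stands on four square legs, each 32×32 mm in cross-section, from z = 0 to the seat underside, each flush with a corner of the seat. Four stretchers, 32 mm wide and 29 mm tall, connect adjacent legs with their undersides at z = 285 mm, each running between the inner faces of the legs it joins and aligned with the legs' outer faces on the other axis.

C is an open-topped rectangular box: outside dimensions 344×316×220 mm, with a uniform wall and base thickness of 23 mm. The base is a full 344×316 slab on the floor; four walls sit on top of the base. The front and back walls (the −y and +y sides) span the full width; the two side walls fit between them.

Three stools sit around the table at the −y, +y, +x sides. The open box is on top of the table.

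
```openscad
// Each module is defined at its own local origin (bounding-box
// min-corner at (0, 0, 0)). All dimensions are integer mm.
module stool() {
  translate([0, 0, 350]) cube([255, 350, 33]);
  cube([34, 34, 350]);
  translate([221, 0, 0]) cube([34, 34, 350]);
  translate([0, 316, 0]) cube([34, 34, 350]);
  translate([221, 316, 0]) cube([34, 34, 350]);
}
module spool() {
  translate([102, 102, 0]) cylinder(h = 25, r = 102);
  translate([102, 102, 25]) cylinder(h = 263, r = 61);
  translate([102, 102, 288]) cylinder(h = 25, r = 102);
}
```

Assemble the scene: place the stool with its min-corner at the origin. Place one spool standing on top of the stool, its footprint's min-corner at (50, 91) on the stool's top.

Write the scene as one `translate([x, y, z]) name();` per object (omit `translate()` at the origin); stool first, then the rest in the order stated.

stool();
translate([50, 91, 383]) spool();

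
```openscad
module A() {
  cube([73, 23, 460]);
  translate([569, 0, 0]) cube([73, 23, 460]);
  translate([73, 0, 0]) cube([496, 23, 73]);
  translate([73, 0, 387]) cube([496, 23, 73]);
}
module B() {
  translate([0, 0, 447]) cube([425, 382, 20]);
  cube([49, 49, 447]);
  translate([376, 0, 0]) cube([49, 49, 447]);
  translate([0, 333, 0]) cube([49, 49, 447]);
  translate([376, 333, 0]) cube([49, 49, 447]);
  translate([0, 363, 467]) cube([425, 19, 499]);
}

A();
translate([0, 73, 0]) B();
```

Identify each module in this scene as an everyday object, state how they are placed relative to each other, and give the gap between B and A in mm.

The chair's nearest face is 50 mm from the picture frame's +y face.

A is a picture frame. B is a chair. The chair is on the floor beside the picture frame on its +y side. The gap between the chair and the picture frame is 50 mm.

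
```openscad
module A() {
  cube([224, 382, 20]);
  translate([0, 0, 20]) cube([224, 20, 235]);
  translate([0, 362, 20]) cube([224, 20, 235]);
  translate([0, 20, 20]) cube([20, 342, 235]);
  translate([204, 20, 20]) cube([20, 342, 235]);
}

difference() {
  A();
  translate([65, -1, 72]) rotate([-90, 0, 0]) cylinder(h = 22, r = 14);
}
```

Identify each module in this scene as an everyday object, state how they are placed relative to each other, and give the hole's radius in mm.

The subtracted cylinder has r = 14 mm.

A is an open box. The open box has a circular hole through its front wall. The hole's radius is 14 mm.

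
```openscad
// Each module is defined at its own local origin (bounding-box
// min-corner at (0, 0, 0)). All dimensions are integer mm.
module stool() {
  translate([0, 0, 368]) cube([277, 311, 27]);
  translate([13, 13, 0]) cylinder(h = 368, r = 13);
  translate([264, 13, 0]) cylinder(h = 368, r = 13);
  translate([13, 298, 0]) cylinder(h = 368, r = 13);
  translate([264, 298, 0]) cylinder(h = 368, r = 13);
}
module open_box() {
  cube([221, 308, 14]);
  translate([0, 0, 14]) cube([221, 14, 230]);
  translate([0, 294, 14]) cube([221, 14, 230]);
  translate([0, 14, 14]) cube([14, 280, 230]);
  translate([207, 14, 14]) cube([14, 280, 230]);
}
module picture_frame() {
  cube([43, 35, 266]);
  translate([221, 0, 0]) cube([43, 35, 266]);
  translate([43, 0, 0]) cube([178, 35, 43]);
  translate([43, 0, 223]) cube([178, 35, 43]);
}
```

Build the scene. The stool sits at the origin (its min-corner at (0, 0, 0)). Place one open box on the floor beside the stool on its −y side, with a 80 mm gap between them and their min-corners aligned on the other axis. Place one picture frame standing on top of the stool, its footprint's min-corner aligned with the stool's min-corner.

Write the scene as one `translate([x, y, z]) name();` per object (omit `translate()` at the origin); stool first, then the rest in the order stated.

stool();
translate([0, -388, 0]) open_box();
translate([0, 0, 395]) picture_frame();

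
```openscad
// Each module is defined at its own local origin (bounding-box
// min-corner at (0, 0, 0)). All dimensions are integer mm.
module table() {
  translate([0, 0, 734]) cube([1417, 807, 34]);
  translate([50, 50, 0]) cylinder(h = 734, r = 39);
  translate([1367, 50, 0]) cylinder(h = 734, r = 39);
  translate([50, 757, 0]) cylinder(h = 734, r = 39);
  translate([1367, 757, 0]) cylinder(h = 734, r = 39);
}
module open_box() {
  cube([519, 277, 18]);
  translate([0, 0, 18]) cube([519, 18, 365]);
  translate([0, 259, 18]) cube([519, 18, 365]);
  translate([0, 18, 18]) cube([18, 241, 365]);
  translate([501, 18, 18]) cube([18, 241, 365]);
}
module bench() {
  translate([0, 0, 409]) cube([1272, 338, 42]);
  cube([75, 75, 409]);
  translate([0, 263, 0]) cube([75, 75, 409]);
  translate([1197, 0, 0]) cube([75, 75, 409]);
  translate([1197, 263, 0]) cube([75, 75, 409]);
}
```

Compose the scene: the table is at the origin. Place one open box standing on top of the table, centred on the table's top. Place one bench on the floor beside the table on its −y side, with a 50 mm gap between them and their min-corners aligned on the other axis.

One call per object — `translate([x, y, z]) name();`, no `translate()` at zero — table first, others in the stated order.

table();
translate([449, 265, 768]) open_box();
translate([0, -388, 0]) bench();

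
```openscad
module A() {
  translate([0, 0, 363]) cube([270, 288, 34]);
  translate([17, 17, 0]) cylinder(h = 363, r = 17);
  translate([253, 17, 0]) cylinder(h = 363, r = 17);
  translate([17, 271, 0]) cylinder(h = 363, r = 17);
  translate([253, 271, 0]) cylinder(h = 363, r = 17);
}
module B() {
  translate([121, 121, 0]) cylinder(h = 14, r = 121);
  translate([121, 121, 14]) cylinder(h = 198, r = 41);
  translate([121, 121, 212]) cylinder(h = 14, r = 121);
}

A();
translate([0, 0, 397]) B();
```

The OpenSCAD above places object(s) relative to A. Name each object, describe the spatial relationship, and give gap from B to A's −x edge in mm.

A is a stool. B is a spool. The spool is on top of the stool. The gap from the spool to the stool's −x edge is 0 mm.

The spool's min-x is at 0; the stool's min-x is 0; gap = 0 mm.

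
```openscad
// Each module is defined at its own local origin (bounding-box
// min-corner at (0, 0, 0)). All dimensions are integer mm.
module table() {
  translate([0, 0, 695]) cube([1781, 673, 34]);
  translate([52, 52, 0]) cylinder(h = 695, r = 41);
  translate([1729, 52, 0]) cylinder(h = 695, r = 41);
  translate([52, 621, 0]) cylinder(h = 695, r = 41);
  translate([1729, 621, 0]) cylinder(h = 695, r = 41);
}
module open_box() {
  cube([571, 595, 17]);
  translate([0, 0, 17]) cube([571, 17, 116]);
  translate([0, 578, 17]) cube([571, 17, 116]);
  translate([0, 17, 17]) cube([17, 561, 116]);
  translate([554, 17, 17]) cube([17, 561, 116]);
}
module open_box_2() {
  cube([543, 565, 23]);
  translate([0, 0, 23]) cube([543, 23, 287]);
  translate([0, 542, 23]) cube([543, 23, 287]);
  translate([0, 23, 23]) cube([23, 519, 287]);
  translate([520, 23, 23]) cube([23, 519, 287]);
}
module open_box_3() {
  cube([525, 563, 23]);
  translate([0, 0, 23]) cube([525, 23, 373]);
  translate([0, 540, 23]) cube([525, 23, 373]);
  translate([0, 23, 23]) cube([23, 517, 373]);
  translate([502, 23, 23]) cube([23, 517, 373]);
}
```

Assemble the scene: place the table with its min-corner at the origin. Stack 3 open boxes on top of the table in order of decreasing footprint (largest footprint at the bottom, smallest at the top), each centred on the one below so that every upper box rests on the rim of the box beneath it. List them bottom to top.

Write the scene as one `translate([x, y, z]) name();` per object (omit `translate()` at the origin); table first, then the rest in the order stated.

table();
translate([605, 39, 729]) open_box();
translate([619, 54, 862]) open_box_2();
translate([628, 55, 1172]) open_box_3();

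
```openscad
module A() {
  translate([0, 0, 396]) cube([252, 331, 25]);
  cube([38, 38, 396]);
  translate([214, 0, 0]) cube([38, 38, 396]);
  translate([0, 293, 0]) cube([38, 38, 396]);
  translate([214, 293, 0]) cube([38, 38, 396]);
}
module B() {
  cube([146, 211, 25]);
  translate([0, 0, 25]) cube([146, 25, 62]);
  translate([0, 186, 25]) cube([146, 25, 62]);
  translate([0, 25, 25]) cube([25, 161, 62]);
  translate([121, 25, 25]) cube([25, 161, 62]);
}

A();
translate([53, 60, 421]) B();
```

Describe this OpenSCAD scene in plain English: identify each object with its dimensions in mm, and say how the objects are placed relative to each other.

A is a simple wooden stool: a rectangular seat 252 mm (x) by 331 mm (y), 25 mm thick, top face at z = 421 mm, on four square legs, each 38×38 mm in cross-section. The legs rest on z = 0, each flush with a corner of the seat.

B is an open storage box with external size 146×211×87 mm and wall thickness 25 mm (the base is also 25 mm thick). The base covers the whole footprint; the four walls stand on the base, with the y-facing walls full-width and the x-facing walls fitting between their inner faces.

The open box is on top of the stool, centred.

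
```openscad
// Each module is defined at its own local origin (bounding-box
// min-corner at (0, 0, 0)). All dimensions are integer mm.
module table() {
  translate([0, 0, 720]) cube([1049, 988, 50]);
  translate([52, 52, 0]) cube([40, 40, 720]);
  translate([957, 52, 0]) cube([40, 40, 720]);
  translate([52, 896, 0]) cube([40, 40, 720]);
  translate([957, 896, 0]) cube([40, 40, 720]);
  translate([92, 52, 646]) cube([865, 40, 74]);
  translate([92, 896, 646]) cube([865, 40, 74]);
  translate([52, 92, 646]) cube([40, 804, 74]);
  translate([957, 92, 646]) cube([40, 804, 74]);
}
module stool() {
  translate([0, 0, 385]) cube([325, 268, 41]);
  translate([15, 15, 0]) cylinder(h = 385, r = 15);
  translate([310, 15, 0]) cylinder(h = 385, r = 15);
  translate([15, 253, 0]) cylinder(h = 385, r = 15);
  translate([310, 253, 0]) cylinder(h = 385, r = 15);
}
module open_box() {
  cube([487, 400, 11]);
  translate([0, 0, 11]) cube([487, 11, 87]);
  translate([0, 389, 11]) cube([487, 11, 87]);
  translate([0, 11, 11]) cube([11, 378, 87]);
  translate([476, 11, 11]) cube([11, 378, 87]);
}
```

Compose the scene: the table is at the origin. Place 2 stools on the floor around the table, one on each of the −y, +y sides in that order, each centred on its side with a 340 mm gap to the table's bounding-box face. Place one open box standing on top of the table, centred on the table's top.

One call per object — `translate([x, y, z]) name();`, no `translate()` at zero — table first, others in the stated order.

table();
translate([362, -608, 0]) stool();
translate([362, 1328, 0]) stool();
translate([281, 294, 770]) open_box();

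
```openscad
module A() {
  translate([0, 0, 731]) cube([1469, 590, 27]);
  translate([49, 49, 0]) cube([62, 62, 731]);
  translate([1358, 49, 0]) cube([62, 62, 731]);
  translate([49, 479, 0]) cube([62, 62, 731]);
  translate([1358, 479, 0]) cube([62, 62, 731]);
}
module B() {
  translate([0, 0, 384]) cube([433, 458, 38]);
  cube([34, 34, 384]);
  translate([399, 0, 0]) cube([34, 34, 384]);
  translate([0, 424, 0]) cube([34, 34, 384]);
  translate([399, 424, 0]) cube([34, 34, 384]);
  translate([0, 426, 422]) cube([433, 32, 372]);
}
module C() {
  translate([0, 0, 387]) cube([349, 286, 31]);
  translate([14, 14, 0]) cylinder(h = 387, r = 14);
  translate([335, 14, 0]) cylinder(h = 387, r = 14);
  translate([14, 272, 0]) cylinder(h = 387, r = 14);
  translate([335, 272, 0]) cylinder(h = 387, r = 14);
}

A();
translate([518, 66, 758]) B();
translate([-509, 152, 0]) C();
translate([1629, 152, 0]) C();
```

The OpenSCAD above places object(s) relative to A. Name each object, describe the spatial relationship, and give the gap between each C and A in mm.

Each stool's nearest face is 160 mm from the table's bounding box.

A is a table. B is a chair. C is a stool. The chair is on top of the table, centred. Two stools sit around the table at the −x, +x sides. The gap between each stool and the table is 160 mm.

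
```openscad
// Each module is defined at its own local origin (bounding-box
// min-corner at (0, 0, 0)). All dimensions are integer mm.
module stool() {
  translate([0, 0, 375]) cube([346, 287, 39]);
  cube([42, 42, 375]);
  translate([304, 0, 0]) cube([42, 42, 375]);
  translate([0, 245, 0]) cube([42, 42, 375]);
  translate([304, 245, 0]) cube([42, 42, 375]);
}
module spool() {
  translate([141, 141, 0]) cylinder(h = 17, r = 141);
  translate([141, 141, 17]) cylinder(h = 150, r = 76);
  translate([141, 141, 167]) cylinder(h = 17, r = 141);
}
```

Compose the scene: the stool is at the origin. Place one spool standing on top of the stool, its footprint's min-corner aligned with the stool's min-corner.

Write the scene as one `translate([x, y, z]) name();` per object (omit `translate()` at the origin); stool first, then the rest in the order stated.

stool();
translate([0, 0, 414]) spool();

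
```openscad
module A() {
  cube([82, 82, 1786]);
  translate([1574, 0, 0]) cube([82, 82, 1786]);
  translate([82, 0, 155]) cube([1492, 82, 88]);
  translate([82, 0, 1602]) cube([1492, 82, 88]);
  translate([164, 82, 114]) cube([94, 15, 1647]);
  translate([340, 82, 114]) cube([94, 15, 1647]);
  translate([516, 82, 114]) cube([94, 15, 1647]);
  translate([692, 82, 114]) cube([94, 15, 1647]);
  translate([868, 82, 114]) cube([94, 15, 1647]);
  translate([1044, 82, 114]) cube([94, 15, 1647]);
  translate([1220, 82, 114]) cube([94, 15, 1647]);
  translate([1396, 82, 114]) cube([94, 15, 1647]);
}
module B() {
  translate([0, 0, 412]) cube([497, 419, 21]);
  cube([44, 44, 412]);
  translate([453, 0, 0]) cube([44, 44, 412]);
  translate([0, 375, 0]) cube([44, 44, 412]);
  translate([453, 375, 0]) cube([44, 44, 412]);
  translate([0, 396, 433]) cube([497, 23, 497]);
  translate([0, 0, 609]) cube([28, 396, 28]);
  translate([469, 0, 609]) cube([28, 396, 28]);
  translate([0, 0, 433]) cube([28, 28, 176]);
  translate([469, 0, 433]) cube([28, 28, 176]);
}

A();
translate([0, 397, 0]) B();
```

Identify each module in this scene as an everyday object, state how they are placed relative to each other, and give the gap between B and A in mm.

The chair's nearest face is 300 mm from the fence section's +y face.

A is a fence section. B is a chair. The chair is on the floor beside the fence section on its +y side. The gap between the chair and the fence section is 300 mm.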